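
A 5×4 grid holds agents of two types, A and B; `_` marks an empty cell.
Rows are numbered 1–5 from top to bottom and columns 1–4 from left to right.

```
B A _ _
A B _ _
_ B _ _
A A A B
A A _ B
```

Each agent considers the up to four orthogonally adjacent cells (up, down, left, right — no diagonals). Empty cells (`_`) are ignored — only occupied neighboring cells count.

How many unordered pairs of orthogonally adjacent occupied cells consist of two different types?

Scan each occupied cell's neighbors to the right and below so each pair is counted once.
Row 1: B(1,1)–A(1,2)≠ B(1,1)–A(2,1)≠ A(1,2)–B(2,2)≠  → 3/3 unlike.
Row 2: A(2,1)–B(2,2)≠ B(2,2)–B(3,2)=  → 1/2 unlike.
Row 3: B(3,2)–A(4,2)≠  → 1/1 unlike.
Row 4: A(4,1)–A(4,2)= A(4,1)–A(5,1)= A(4,2)–A(4,3)= A(4,2)–A(5,2)= A(4,3)–B(4,4)≠ B(4,4)–B(5,4)=  → 1/6 unlike.
Row 5: A(5,1)–A(5,2)=  → 0/1 unlike.
Total adjacent occupied pairs: 13; unlike-type pairs: 6.

6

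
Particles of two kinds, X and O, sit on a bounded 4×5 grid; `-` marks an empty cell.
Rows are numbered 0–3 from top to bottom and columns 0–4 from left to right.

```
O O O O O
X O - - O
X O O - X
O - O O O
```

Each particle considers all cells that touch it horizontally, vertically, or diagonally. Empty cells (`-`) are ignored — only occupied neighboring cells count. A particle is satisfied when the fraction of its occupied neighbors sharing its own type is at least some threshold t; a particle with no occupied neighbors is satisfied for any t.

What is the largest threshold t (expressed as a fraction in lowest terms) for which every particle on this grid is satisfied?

Row 0: (0,0)O 2/3 · (0,1)O 3/4 · (0,2)O 3/3 · (0,3)O 3/3 · (0,4)O 2/2
Row 1: (1,0)X 1/5 · (1,1)O 5/7 · (1,4)O 2/3
Row 2: (2,0)X 1/4 · (2,1)O 4/6 · (2,2)O 4/4 · (2,4)X 0/3
Row 3: (3,0)O 1/2 · (3,2)O 3/3 · (3,3)O 3/4 · (3,4)O 1/2
The smallest same-type fraction is 0/3 at (2,4), which reduces to 0/1. Any threshold above that leaves this particle unsatisfied.

0/1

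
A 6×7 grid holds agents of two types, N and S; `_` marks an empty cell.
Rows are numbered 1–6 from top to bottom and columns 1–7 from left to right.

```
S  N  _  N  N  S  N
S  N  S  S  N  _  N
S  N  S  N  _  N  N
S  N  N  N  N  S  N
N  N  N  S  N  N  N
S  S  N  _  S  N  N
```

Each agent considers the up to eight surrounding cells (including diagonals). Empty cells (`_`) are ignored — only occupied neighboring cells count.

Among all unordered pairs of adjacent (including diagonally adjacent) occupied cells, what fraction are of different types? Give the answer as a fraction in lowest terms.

1/2

Scan each occupied cell's neighbors to the right and below (and the two forward diagonals) so each pair is counted once.
From row 1: 11 unlike of 17 pairs (running 11/17).
From row 2: 9 unlike of 18 pairs (running 20/35).
From row 3: 10 unlike of 20 pairs (running 30/55).
From row 4: 11 unlike of 25 pairs (running 41/80).
From row 5: 10 unlike of 22 pairs (running 51/102).
From row 6: 2 unlike of 4 pairs (running 53/106).
Total adjacent occupied pairs: 106; unlike-type pairs: 53.
53/106 reduces to 1/2.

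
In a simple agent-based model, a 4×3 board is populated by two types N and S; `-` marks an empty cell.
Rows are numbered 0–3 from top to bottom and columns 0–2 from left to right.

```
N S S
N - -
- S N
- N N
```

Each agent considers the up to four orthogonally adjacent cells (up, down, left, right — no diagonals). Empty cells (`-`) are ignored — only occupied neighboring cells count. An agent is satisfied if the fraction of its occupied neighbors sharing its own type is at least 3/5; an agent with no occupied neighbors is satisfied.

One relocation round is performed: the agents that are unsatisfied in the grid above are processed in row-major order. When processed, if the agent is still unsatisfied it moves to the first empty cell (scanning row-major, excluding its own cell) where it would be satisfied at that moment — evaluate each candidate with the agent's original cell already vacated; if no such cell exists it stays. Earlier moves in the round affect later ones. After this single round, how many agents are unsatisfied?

1

Initially unsatisfied (in order): (0,0), (0,1), (2,1), (2,2), (3,1).
  (0,0) → (3,0).
  (0,1): now satisfied by earlier moves; stays.
  (2,1): no empty cell satisfies it; stays.
  (2,2) → (2,0).
  (3,1): now satisfied by earlier moves; stays.
Resulting grid:
- S S
N - -
N S -
N N N
Unsatisfied now: (2,1).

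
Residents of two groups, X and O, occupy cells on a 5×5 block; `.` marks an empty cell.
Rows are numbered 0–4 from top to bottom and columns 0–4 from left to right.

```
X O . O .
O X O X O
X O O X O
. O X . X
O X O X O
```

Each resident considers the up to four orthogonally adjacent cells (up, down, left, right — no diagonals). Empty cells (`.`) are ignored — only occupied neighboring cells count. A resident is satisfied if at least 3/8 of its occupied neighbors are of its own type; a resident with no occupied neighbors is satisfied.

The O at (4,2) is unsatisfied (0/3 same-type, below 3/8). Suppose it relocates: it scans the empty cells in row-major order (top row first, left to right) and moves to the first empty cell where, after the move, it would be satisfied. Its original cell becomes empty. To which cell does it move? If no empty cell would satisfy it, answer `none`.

(0,2)

Vacating (4,2). Empty cells in order:
  (0,2): 3/3 same-type → satisfied — stop here.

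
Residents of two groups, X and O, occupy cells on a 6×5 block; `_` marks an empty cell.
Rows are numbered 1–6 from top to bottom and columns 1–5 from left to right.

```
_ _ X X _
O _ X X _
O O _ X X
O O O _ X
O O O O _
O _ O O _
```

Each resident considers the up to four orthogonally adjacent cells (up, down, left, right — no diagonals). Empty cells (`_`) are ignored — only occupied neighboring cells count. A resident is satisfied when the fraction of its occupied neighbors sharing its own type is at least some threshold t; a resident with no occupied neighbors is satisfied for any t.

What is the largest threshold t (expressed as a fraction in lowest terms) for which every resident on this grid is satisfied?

(1,3)X 2/2
(1,4)X 2/2
(2,1)O 1/1
(2,3)X 2/2
(2,4)X 3/3
(3,1)O 3/3
(3,2)O 2/2
(3,4)X 2/2
(3,5)X 2/2
(4,1)O 3/3
(4,2)O 4/4
(4,3)O 2/2
(4,5)X 1/1
(5,1)O 3/3
(5,2)O 3/3
(5,3)O 4/4
(5,4)O 2/2
(6,1)O 1/1
(6,3)O 2/2
(6,4)O 2/2
The smallest same-type fraction is 2/2 at (1,3), which reduces to 1/1. Any threshold above that leaves this resident unsatisfied.

1/1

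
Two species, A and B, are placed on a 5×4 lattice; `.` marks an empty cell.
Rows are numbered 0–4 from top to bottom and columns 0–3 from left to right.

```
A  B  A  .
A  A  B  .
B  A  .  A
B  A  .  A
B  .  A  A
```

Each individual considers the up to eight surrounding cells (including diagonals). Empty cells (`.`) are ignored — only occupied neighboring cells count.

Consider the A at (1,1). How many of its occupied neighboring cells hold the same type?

Occupied neighbors of (1,1): (0,0)=A, (0,1)=B, (0,2)=A, (1,0)=A, (1,2)=B, (2,0)=B, (2,1)=A.
Same type (A): 4 of 7.

4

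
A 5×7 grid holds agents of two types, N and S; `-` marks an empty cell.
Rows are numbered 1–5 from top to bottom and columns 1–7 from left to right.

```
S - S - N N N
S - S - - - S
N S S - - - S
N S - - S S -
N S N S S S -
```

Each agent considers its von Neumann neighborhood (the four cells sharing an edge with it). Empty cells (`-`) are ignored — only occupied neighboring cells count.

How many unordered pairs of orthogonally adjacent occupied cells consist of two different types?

Scan each occupied cell's neighbors to the right and below so each pair is counted once.
Row 1: S(1,1)–S(2,1)= S(1,3)–S(2,3)= N(1,5)–N(1,6)= N(1,6)–N(1,7)= N(1,7)–S(2,7)≠  → 1/5 unlike.
Row 2: S(2,1)–N(3,1)≠ S(2,3)–S(3,3)= S(2,7)–S(3,7)=  → 1/3 unlike.
Row 3: N(3,1)–S(3,2)≠ N(3,1)–N(4,1)= S(3,2)–S(3,3)= S(3,2)–S(4,2)=  → 1/4 unlike.
Row 4: N(4,1)–S(4,2)≠ N(4,1)–N(5,1)= S(4,2)–S(5,2)= S(4,5)–S(4,6)= S(4,5)–S(5,5)= S(4,6)–S(5,6)=  → 1/6 unlike.
Row 5: N(5,1)–S(5,2)≠ S(5,2)–N(5,3)≠ N(5,3)–S(5,4)≠ S(5,4)–S(5,5)= S(5,5)–S(5,6)=  → 3/5 unlike.
Total adjacent occupied pairs: 23; unlike-type pairs: 7.

7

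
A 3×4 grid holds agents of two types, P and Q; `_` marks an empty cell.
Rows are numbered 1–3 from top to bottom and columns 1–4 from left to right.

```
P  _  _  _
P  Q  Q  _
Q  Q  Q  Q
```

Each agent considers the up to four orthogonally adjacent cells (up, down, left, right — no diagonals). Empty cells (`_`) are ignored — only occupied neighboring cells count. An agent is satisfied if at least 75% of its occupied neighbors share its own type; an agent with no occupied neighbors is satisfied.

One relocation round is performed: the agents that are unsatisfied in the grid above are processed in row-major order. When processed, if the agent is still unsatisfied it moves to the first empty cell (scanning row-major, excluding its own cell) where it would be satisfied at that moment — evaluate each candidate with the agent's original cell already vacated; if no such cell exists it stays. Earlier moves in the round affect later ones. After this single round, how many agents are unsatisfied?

Initially unsatisfied (in order): (2,1), (2,2), (3,1).
  (2,1) → (1,4).
  (2,2): now satisfied by earlier moves; stays.
  (3,1): now satisfied by earlier moves; stays.
Resulting grid:
P _ _ P
_ Q Q _
Q Q Q Q
All satisfied now.

0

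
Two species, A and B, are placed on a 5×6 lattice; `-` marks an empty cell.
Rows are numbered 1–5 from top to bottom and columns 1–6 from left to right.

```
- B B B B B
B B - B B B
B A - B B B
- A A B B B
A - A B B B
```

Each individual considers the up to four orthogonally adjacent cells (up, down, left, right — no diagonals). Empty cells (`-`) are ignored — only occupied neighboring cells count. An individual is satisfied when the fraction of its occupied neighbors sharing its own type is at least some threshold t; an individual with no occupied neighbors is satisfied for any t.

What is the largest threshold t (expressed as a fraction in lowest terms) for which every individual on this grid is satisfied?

(1,2)B 2/2
(1,3)B 2/2
(1,4)B 3/3
(1,5)B 3/3
(1,6)B 2/2
(2,1)B 2/2
(2,2)B 2/3
(2,4)B 3/3
(2,5)B 4/4
(2,6)B 3/3
(3,1)B 1/2
(3,2)A 1/3
(3,4)B 3/3
(3,5)B 4/4
(3,6)B 3/3
(4,2)A 2/2
(4,3)A 2/3
(4,4)B 3/4
(4,5)B 4/4
(4,6)B 3/3
(5,1)A — no occupied neighbors
(5,3)A 1/2
(5,4)B 2/3
(5,5)B 3/3
(5,6)B 2/2
The smallest same-type fraction is 1/3 at (3,2), which reduces to 1/3. Any threshold above that leaves this individual unsatisfied.

1/3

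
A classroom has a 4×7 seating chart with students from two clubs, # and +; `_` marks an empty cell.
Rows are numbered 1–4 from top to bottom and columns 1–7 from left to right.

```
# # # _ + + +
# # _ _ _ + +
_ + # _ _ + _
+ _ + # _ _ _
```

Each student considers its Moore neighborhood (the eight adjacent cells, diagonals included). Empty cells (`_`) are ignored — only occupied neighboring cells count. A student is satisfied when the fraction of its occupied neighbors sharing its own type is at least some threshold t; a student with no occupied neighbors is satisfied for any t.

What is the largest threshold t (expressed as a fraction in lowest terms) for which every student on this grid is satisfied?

(1,1)# 3/3
(1,2)# 4/4
(1,3)# 2/2
(1,5)+ 2/2
(1,6)+ 4/4
(1,7)+ 3/3
(2,1)# 3/4
(2,2)# 5/6
(2,6)+ 5/5
(2,7)+ 4/4
(3,2)+ 2/5
(3,3)# 2/4
(3,6)+ 2/2
(4,1)+ 1/1
(4,3)+ 1/3
(4,4)# 1/2
The smallest same-type fraction is 1/3 at (4,3), which reduces to 1/3. Any threshold above that leaves this student unsatisfied.

1/3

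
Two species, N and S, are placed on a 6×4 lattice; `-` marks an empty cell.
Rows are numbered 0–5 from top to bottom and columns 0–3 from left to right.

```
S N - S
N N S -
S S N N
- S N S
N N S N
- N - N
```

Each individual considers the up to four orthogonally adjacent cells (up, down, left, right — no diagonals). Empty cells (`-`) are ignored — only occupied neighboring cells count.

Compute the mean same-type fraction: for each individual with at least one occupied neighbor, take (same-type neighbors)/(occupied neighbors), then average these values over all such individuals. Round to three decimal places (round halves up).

0.431

Row 0: (0,0)S 0/2 · (0,1)N 1/2 · (0,3)S — no occupied neighbors
Row 1: (1,0)N 1/3 · (1,1)N 2/4 · (1,2)S 0/2
Row 2: (2,0)S 1/2 · (2,1)S 2/4 · (2,2)N 2/4 · (2,3)N 1/2
Row 3: (3,1)S 1/3 · (3,2)N 1/4 · (3,3)S 0/3
Row 4: (4,0)N 1/1 · (4,1)N 2/4 · (4,2)S 0/3 · (4,3)N 1/3
Row 5: (5,1)N 1/1 · (5,3)N 1/1
Sum over 18 individuals: 0/2 + 1/2 + 1/3 + 2/4 + 0/2 + 1/2 + 2/4 + 2/4 + 1/2 + 1/3 + 1/4 + 0/3 + 1/1 + 2/4 + 0/3 + 1/3 + 1/1 + 1/1 = 31/4; mean = 31/4 ÷ 18 = 31/72 = 0.430555… → 0.431.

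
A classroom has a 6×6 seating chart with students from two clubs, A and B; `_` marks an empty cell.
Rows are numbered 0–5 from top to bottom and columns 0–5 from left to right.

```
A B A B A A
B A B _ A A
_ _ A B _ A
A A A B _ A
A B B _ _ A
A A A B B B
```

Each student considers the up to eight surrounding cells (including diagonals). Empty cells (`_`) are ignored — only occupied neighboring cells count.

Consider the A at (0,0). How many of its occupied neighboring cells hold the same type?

1

Occupied neighbors of (0,0): (0,1)=B, (1,0)=B, (1,1)=A.
Same type (A): 1 of 3.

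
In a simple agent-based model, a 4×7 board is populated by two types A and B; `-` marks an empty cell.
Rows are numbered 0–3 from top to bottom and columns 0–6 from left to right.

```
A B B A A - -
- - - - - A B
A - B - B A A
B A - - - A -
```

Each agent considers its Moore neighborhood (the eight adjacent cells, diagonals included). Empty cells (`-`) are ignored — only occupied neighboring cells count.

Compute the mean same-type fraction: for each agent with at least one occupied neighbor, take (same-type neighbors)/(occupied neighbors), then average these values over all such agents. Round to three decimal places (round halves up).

(0,0)A 0/1
(0,1)B 1/2
(0,2)B 1/2
(0,3)A 1/2
(0,4)A 2/2
(1,5)A 3/5
(1,6)B 0/3
(2,0)A 1/2
(2,2)B 0/1
(2,4)B 0/3
(2,5)A 3/5
(2,6)A 3/4
(3,0)B 0/2
(3,1)A 1/3
(3,5)A 2/3
Sum over 15 agents: 0/1 + 1/2 + 1/2 + 1/2 + 2/2 + 3/5 + 0/3 + 1/2 + 0/1 + 0/3 + 3/5 + 3/4 + 0/2 + 1/3 + 2/3 = 119/20; mean = 119/20 ÷ 15 = 119/300 = 0.396666… → 0.397.

0.397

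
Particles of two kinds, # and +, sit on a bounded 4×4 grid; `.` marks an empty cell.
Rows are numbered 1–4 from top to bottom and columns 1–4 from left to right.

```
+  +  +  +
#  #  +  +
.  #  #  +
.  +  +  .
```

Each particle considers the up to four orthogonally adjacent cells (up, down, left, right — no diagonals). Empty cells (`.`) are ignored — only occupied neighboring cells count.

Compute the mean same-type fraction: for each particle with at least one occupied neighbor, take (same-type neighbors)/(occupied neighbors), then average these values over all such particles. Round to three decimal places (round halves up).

0.622

Row 1: (1,1)+ 1/2 · (1,2)+ 2/3 · (1,3)+ 3/3 · (1,4)+ 2/2
Row 2: (2,1)# 1/2 · (2,2)# 2/4 · (2,3)+ 2/4 · (2,4)+ 3/3
Row 3: (3,2)# 2/3 · (3,3)# 1/4 · (3,4)+ 1/2
Row 4: (4,2)+ 1/2 · (4,3)+ 1/2
Sum over 13 particles: 1/2 + 2/3 + 3/3 + 2/2 + 1/2 + 2/4 + 2/4 + 3/3 + 2/3 + 1/4 + 1/2 + 1/2 + 1/2 = 97/12; mean = 97/12 ÷ 13 = 97/156 = 0.621794… → 0.622.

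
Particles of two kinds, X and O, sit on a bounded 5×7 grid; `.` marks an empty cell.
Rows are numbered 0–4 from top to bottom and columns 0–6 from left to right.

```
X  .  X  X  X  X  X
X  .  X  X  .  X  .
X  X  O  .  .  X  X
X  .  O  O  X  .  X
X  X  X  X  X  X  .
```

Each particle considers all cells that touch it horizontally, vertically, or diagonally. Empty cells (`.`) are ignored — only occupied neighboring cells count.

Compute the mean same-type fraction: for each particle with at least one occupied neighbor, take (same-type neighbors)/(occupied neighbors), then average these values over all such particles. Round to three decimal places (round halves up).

0.836

Row 0: (0,0)X 1/1 · (0,2)X 3/3 · (0,3)X 4/4 · (0,4)X 4/4 · (0,5)X 3/3 · (0,6)X 2/2
Row 1: (1,0)X 3/3 · (1,2)X 4/5 · (1,3)X 4/5 · (1,5)X 5/5
Row 2: (2,0)X 3/3 · (2,1)X 4/6 · (2,2)O 2/5 · (2,5)X 4/4 · (2,6)X 3/3
Row 3: (3,0)X 4/4 · (3,2)O 2/6 · (3,3)O 2/6 · (3,4)X 4/5 · (3,6)X 3/3
Row 4: (4,0)X 2/2 · (4,1)X 3/4 · (4,2)X 2/4 · (4,3)X 3/5 · (4,4)X 3/4 · (4,5)X 3/3
Sum over 26 particles: 1/1 + 3/3 + 4/4 + 4/4 + 3/3 + 2/2 + 3/3 + 4/5 + 4/5 + 5/5 + 3/3 + 4/6 + 2/5 + 4/4 + 3/3 + 4/4 + 2/6 + 2/6 + 4/5 + 3/3 + 2/2 + 3/4 + 2/4 + 3/5 + 3/4 + 3/3 = 326/15; mean = 326/15 ÷ 26 = 163/195 = 0.835897… → 0.836.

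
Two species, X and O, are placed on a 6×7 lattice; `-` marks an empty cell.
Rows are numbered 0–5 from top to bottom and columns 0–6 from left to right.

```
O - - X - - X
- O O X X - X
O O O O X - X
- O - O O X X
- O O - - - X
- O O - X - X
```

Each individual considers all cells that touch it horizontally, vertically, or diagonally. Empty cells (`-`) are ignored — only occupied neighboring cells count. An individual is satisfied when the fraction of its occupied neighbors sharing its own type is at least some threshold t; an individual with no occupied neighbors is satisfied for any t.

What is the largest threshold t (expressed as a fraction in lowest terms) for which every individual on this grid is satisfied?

1/2

Row 0: (0,0)O 1/1 · (0,3)X 2/3 · (0,6)X 1/1
Row 1: (1,1)O 5/5 · (1,2)O 4/6 · (1,3)X 3/6 · (1,4)X 3/4 · (1,6)X 2/2
Row 2: (2,0)O 3/3 · (2,1)O 5/5 · (2,2)O 6/7 · (2,3)O 4/7 · (2,4)X 3/6 · (2,6)X 3/3
Row 3: (3,1)O 5/5 · (3,3)O 4/5 · (3,4)O 2/4 · (3,5)X 4/5 · (3,6)X 3/3
Row 4: (4,1)O 4/4 · (4,2)O 5/5 · (4,6)X 3/3
Row 5: (5,1)O 3/3 · (5,2)O 3/3 · (5,4)X — no occupied neighbors · (5,6)X 1/1
The smallest same-type fraction is 3/6 at (1,3), which reduces to 1/2. Any threshold above that leaves this individual unsatisfied.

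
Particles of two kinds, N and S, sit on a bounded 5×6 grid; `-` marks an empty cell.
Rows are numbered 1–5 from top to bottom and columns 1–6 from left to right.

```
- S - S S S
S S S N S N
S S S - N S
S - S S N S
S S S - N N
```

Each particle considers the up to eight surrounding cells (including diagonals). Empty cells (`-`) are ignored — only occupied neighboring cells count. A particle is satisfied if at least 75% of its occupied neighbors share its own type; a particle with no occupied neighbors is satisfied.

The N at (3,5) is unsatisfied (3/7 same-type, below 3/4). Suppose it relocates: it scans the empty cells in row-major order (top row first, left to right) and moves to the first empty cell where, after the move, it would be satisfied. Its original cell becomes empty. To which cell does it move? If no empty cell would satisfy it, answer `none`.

Vacating (3,5). Empty cells in order:
  (1,1): 0/3 same-type → still unsatisfied.
  (1,3): 1/5 same-type → still unsatisfied.
  (3,4): 2/7 same-type → still unsatisfied.
  (4,2): 0/8 same-type → still unsatisfied.
  (5,4): 2/5 same-type → still unsatisfied.

none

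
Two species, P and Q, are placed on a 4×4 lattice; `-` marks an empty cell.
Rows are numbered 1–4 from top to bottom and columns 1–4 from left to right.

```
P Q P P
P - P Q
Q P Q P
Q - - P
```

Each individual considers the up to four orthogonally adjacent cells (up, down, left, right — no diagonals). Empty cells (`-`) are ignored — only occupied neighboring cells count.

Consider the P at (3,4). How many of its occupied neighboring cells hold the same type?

1

Occupied neighbors of (3,4): (2,4)=Q, (4,4)=P, (3,3)=Q.
Same type (P): 1 of 3.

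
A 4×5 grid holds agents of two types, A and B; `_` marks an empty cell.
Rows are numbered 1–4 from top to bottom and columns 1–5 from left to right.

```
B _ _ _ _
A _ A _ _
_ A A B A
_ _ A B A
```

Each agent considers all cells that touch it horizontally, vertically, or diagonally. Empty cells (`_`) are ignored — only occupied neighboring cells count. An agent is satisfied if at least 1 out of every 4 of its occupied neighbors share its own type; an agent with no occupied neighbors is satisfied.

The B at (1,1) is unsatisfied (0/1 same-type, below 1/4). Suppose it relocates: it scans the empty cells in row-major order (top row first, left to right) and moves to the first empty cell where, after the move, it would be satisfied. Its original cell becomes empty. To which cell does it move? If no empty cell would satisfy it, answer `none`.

Vacating (1,1). Empty cells in order:
  (1,2): 0/2 same-type → still unsatisfied.
  (1,3): 0/1 same-type → still unsatisfied.
  (1,4): 0/1 same-type → still unsatisfied.
  (1,5): 0/0 same-type → satisfied — stop here.

(1,5)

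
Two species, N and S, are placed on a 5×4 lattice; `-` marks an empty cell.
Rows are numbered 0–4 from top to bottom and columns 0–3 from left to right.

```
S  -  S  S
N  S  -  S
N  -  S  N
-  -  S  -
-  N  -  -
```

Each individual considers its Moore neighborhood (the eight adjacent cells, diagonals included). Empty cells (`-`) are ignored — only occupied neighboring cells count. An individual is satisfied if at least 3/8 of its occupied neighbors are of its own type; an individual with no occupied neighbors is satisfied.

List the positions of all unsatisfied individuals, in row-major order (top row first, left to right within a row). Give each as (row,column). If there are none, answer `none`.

(0,0)S 1/2 ok
(0,2)S 3/3 ok
(0,3)S 2/2 ok
(1,0)N 1/3 unhappy
(1,1)S 3/5 ok
(1,3)S 3/4 ok
(2,0)N 1/2 ok
(2,2)S 3/4 ok
(2,3)N 0/3 unhappy
(3,2)S 1/3 unhappy
(4,1)N 0/1 unhappy

(1,0), (2,3), (3,2), (4,1)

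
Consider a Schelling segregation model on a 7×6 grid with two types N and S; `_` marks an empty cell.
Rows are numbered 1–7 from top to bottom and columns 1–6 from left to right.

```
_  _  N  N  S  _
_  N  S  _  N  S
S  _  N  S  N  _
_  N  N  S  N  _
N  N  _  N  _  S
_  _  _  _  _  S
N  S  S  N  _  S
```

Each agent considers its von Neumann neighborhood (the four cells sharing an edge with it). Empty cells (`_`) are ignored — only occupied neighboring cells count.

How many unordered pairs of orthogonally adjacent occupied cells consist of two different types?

Scan each occupied cell's neighbors to the right and below so each pair is counted once.
From row 1: 3 unlike of 4 pairs (running 3/4).
From row 2: 3 unlike of 4 pairs (running 6/8).
From row 3: 2 unlike of 5 pairs (running 8/13).
From row 4: 3 unlike of 5 pairs (running 11/18).
From row 5: 0 unlike of 2 pairs (running 11/20).
From row 6: 0 unlike of 1 pairs (running 11/21).
From row 7: 2 unlike of 3 pairs (running 13/24).
Total adjacent occupied pairs: 24; unlike-type pairs: 13.

13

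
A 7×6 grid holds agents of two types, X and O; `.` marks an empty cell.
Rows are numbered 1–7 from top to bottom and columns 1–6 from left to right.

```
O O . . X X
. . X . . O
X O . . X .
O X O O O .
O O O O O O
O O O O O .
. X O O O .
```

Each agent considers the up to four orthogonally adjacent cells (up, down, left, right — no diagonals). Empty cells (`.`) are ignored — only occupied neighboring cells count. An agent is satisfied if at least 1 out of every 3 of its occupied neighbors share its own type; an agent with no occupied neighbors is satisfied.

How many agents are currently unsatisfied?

Row 1: (1,1)O 1/1 satisfied · (1,2)O 1/1 satisfied · (1,5)X 1/1 satisfied · (1,6)X 1/2 satisfied
Row 2: (2,3)X 0/0 satisfied · (2,6)O 0/1 not
Row 3: (3,1)X 0/2 not · (3,2)O 0/2 not · (3,5)X 0/1 not
Row 4: (4,1)O 1/3 satisfied · (4,2)X 0/4 not · (4,3)O 2/3 satisfied · (4,4)O 3/3 satisfied · (4,5)O 2/3 satisfied
Row 5: (5,1)O 3/3 satisfied · (5,2)O 3/4 satisfied · (5,3)O 4/4 satisfied · (5,4)O 4/4 satisfied · (5,5)O 4/4 satisfied · (5,6)O 1/1 satisfied
Row 6: (6,1)O 2/2 satisfied · (6,2)O 3/4 satisfied · (6,3)O 4/4 satisfied · (6,4)O 4/4 satisfied · (6,5)O 3/3 satisfied
Row 7: (7,2)X 0/2 not · (7,3)O 2/3 satisfied · (7,4)O 3/3 satisfied · (7,5)O 2/2 satisfied
Unsatisfied: (2,6), (3,1), (3,2), (3,5), (4,2), (7,2) — 6 in total.

6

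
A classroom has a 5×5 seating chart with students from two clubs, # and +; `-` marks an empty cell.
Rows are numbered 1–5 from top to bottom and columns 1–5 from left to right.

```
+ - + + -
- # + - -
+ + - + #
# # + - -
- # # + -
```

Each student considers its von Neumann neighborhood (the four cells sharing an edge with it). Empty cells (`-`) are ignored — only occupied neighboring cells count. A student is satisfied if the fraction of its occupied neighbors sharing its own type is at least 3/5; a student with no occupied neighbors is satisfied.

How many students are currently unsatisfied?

11

Row 1: (1,1)+ 0/0 ✓ · (1,3)+ 2/2 ✓ · (1,4)+ 1/1 ✓
Row 2: (2,2)# 0/2 ✗ · (2,3)+ 1/2 ✗
Row 3: (3,1)+ 1/2 ✗ · (3,2)+ 1/3 ✗ · (3,4)+ 0/1 ✗ · (3,5)# 0/1 ✗
Row 4: (4,1)# 1/2 ✗ · (4,2)# 2/4 ✗ · (4,3)+ 0/2 ✗
Row 5: (5,2)# 2/2 ✓ · (5,3)# 1/3 ✗ · (5,4)+ 0/1 ✗
Unsatisfied: (2,2), (2,3), (3,1), (3,2), (3,4), (3,5), (4,1), (4,2), (4,3), (5,3), (5,4) — 11 in total.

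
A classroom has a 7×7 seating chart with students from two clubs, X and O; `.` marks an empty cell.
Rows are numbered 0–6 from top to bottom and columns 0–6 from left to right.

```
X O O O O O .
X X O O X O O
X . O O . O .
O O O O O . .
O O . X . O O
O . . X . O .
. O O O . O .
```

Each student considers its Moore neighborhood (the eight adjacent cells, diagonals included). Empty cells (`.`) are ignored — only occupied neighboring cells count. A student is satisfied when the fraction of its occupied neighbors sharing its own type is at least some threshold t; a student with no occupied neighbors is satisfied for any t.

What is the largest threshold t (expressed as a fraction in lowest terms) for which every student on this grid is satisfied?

0/1

(0,0)X 2/3
(0,1)O 2/5
(0,2)O 4/5
(0,3)O 4/5
(0,4)O 4/5
(0,5)O 3/4
(1,0)X 3/4
(1,1)X 3/7
(1,2)O 6/7
(1,3)O 6/7
(1,4)X 0/7
(1,5)O 4/5
(1,6)O 3/3
(2,0)X 2/4
(2,2)O 6/7
(2,3)O 6/7
(2,5)O 3/4
(3,0)O 3/4
(3,1)O 5/6
(3,2)O 5/6
(3,3)O 4/5
(3,4)O 4/5
(4,0)O 4/4
(4,1)O 5/5
(4,3)X 1/4
(4,5)O 3/3
(4,6)O 2/2
(5,0)O 3/3
(5,3)X 1/3
(5,5)O 3/3
(6,1)O 2/2
(6,2)O 2/3
(6,3)O 1/2
(6,5)O 1/1
The smallest same-type fraction is 0/7 at (1,4), which reduces to 0/1. Any threshold above that leaves this student unsatisfied.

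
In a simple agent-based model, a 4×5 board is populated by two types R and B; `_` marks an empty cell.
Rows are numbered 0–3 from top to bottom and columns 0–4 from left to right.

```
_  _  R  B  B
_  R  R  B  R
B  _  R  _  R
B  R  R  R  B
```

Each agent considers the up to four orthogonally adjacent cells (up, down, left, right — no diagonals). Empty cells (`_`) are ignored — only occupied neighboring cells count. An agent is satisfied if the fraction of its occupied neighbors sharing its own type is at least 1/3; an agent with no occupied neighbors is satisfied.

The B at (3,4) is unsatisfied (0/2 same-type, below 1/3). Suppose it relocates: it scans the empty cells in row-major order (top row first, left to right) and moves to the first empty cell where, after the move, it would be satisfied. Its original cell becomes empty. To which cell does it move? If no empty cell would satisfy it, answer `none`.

(0,0)

Vacating (3,4). Empty cells in order:
  (0,0): 0/0 same-type → satisfied — stop here.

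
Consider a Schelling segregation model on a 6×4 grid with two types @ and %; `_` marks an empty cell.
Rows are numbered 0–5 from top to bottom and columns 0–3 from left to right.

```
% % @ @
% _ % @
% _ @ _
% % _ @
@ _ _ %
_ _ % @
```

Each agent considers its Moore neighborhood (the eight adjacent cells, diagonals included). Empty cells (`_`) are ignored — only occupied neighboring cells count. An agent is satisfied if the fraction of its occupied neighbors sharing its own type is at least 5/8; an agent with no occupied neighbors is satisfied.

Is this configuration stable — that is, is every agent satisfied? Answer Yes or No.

Row 0: (0,0)% 2/2 ok · (0,1)% 3/4 ok · (0,2)@ 2/4 unhappy · (0,3)@ 2/3 ok
Row 1: (1,0)% 3/3 ok · (1,2)% 1/5 unhappy · (1,3)@ 3/4 ok
Row 2: (2,0)% 3/3 ok · (2,2)@ 2/4 unhappy
Row 3: (3,0)% 2/3 ok · (3,1)% 2/4 unhappy · (3,3)@ 1/2 unhappy
Row 4: (4,0)@ 0/2 unhappy · (4,3)% 1/3 unhappy
Row 5: (5,2)% 1/2 unhappy · (5,3)@ 0/2 unhappy
For instance (0,2) has only 2/4 same-type neighbors, below 5/8.

No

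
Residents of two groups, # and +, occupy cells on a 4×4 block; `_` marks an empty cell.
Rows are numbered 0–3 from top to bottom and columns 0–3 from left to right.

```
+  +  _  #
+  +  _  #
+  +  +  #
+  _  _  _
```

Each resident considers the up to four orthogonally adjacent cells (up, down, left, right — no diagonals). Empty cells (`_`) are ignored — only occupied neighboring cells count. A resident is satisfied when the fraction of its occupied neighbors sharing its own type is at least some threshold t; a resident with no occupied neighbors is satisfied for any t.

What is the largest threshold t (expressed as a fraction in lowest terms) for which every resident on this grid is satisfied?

(0,0)+ 2/2
(0,1)+ 2/2
(0,3)# 1/1
(1,0)+ 3/3
(1,1)+ 3/3
(1,3)# 2/2
(2,0)+ 3/3
(2,1)+ 3/3
(2,2)+ 1/2
(2,3)# 1/2
(3,0)+ 1/1
The smallest same-type fraction is 1/2 at (2,2), which reduces to 1/2. Any threshold above that leaves this resident unsatisfied.

1/2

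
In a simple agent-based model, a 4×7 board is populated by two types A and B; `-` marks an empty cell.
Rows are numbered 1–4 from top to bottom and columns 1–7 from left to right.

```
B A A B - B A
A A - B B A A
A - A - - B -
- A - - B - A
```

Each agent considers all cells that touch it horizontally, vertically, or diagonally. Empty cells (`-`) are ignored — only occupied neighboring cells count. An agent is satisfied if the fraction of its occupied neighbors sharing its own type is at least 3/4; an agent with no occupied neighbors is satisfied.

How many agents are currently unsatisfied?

11

Row 1: (1,1)B 0/3 ✗ · (1,2)A 3/4 ✓ · (1,3)A 2/4 ✗ · (1,4)B 2/3 ✗ · (1,6)B 1/4 ✗ · (1,7)A 2/3 ✗
Row 2: (2,1)A 3/4 ✓ · (2,2)A 5/6 ✓ · (2,4)B 2/4 ✗ · (2,5)B 4/5 ✓ · (2,6)A 2/5 ✗ · (2,7)A 2/4 ✗
Row 3: (3,1)A 3/3 ✓ · (3,3)A 2/3 ✗ · (3,6)B 2/5 ✗
Row 4: (4,2)A 2/2 ✓ · (4,5)B 1/1 ✓ · (4,7)A 0/1 ✗
Unsatisfied: (1,1), (1,3), (1,4), (1,6), (1,7), (2,4), (2,6), (2,7), (3,3), (3,6), (4,7) — 11 in total.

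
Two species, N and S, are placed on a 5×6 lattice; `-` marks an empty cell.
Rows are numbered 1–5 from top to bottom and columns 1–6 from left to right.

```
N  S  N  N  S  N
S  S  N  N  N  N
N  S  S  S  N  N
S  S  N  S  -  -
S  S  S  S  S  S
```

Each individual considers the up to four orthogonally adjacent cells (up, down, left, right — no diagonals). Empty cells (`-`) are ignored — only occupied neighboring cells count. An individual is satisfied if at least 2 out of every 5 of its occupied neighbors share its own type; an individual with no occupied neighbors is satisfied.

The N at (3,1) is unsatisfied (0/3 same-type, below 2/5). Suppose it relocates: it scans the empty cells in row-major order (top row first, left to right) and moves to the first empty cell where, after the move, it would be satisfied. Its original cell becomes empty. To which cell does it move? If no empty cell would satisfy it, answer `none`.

Vacating (3,1). Empty cells in order:
  (4,5): 1/3 same-type → still unsatisfied.
  (4,6): 1/2 same-type → satisfied — stop here.

(4,6)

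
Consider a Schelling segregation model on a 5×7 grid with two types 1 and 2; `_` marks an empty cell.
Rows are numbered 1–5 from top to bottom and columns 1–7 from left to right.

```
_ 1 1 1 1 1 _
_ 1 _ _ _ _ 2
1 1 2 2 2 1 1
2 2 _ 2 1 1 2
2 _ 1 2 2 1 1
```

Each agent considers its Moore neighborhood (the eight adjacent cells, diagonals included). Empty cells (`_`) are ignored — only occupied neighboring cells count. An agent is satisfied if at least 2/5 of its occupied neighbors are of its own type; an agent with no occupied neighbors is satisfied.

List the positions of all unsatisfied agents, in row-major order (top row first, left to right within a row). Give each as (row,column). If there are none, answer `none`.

(2,7), (4,5), (4,7), (5,3)

Row 1: (1,2)1 2/2 ✓ · (1,3)1 3/3 ✓ · (1,4)1 2/2 ✓ · (1,5)1 2/2 ✓ · (1,6)1 1/2 ✓
Row 2: (2,2)1 4/5 ✓ · (2,7)2 0/3 ✗
Row 3: (3,1)1 2/4 ✓ · (3,2)1 2/5 ✓ · (3,3)2 3/5 ✓ · (3,4)2 3/4 ✓ · (3,5)2 2/5 ✓ · (3,6)1 3/6 ✓ · (3,7)1 2/4 ✓
Row 4: (4,1)2 2/4 ✓ · (4,2)2 3/6 ✓ · (4,4)2 5/7 ✓ · (4,5)1 3/8 ✗ · (4,6)1 5/8 ✓ · (4,7)2 0/5 ✗
Row 5: (5,1)2 2/2 ✓ · (5,3)1 0/3 ✗ · (5,4)2 2/4 ✓ · (5,5)2 2/5 ✓ · (5,6)1 3/5 ✓ · (5,7)1 2/3 ✓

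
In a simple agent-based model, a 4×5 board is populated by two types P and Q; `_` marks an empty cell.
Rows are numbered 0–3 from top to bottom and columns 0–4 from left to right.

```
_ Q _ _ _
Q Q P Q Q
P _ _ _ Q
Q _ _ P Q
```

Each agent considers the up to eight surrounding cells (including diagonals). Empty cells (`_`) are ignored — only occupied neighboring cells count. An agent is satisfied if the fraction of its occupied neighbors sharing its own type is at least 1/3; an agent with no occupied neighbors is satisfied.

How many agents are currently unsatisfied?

(0,1)Q 2/3 ok
(1,0)Q 2/3 ok
(1,1)Q 2/4 ok
(1,2)P 0/3 unhappy
(1,3)Q 2/3 ok
(1,4)Q 2/2 ok
(2,0)P 0/3 unhappy
(2,4)Q 3/4 ok
(3,0)Q 0/1 unhappy
(3,3)P 0/2 unhappy
(3,4)Q 1/2 ok
Unsatisfied: (1,2), (2,0), (3,0), (3,3) — 4 in total.

4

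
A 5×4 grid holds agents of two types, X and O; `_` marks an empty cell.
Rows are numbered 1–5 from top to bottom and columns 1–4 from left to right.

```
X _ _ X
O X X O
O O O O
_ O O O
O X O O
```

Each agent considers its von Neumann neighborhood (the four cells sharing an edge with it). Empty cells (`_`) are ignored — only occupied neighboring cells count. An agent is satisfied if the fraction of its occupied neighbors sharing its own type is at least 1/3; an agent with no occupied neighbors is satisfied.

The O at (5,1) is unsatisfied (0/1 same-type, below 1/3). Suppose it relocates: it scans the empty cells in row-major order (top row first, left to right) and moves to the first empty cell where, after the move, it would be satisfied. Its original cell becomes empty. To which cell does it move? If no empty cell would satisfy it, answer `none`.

(4,1)

Vacating (5,1). Empty cells in order:
  (1,2): 0/2 same-type → still unsatisfied.
  (1,3): 0/2 same-type → still unsatisfied.
  (4,1): 2/2 same-type → satisfied — stop here.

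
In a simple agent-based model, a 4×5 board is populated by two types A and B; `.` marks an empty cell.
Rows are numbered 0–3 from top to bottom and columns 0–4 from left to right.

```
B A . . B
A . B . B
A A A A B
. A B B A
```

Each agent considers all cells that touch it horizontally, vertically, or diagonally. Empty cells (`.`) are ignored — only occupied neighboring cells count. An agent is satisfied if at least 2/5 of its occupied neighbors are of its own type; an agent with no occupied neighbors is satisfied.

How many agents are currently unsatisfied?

Row 0: (0,0)B 0/2 not · (0,1)A 1/3 not · (0,4)B 1/1 satisfied
Row 1: (1,0)A 3/4 satisfied · (1,2)B 0/4 not · (1,4)B 2/3 satisfied
Row 2: (2,0)A 3/3 satisfied · (2,1)A 4/6 satisfied · (2,2)A 3/6 satisfied · (2,3)A 2/7 not · (2,4)B 2/4 satisfied
Row 3: (3,1)A 3/4 satisfied · (3,2)B 1/5 not · (3,3)B 2/5 satisfied · (3,4)A 1/3 not
Unsatisfied: (0,0), (0,1), (1,2), (2,3), (3,2), (3,4) — 6 in total.

6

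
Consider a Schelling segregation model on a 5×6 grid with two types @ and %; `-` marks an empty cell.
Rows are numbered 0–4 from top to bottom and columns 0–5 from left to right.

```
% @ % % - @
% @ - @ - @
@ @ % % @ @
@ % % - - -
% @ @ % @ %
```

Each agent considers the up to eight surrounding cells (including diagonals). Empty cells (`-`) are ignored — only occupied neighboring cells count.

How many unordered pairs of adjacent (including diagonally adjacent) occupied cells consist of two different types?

28

Scan each occupied cell's neighbors to the right and below (and the two forward diagonals) so each pair is counted once.
Row 0: %(0,0)–@(0,1)≠ %(0,0)–%(1,0)= %(0,0)–@(1,1)≠ @(0,1)–%(0,2)≠ @(0,1)–@(1,1)= @(0,1)–%(1,0)≠ %(0,2)–%(0,3)= %(0,2)–@(1,3)≠ %(0,2)–@(1,1)≠ %(0,3)–@(1,3)≠ @(0,5)–@(1,5)=  → 7/11 unlike.
Row 1: %(1,0)–@(1,1)≠ %(1,0)–@(2,0)≠ %(1,0)–@(2,1)≠ @(1,1)–@(2,1)= @(1,1)–%(2,2)≠ @(1,1)–@(2,0)= @(1,3)–%(2,3)≠ @(1,3)–@(2,4)= @(1,3)–%(2,2)≠ @(1,5)–@(2,5)= @(1,5)–@(2,4)=  → 6/11 unlike.
Row 2: @(2,0)–@(2,1)= @(2,0)–@(3,0)= @(2,0)–%(3,1)≠ @(2,1)–%(2,2)≠ @(2,1)–%(3,1)≠ @(2,1)–%(3,2)≠ @(2,1)–@(3,0)= %(2,2)–%(2,3)= %(2,2)–%(3,2)= %(2,2)–%(3,1)= %(2,3)–@(2,4)≠ %(2,3)–%(3,2)= @(2,4)–@(2,5)=  → 5/13 unlike.
Row 3: @(3,0)–%(3,1)≠ @(3,0)–%(4,0)≠ @(3,0)–@(4,1)= %(3,1)–%(3,2)= %(3,1)–@(4,1)≠ %(3,1)–@(4,2)≠ %(3,1)–%(4,0)= %(3,2)–@(4,2)≠ %(3,2)–%(4,3)= %(3,2)–@(4,1)≠  → 6/10 unlike.
Row 4: %(4,0)–@(4,1)≠ @(4,1)–@(4,2)= @(4,2)–%(4,3)≠ %(4,3)–@(4,4)≠ @(4,4)–%(4,5)≠  → 4/5 unlike.
Total adjacent occupied pairs: 50; unlike-type pairs: 28.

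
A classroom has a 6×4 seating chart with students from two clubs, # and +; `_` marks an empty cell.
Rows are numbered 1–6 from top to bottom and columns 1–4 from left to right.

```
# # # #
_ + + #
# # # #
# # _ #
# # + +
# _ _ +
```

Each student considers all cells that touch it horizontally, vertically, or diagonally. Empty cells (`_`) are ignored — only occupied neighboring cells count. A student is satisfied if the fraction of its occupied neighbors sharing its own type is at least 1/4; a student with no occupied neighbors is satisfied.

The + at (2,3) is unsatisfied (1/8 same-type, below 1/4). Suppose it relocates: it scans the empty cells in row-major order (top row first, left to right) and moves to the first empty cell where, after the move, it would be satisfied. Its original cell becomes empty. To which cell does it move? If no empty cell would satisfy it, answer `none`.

(4,3)

Vacating (2,3). Empty cells in order:
  (2,1): 1/5 same-type → still unsatisfied.
  (4,3): 2/8 same-type → satisfied — stop here.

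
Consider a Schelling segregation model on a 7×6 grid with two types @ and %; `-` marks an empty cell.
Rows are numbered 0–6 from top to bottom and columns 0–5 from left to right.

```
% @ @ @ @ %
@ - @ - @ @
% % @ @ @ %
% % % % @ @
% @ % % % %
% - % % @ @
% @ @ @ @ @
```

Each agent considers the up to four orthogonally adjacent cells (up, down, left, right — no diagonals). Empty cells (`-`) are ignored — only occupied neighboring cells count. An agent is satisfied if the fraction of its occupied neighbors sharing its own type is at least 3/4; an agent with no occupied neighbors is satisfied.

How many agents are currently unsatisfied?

(0,0)% 0/2 ✗
(0,1)@ 1/2 ✗
(0,2)@ 3/3 ✓
(0,3)@ 2/2 ✓
(0,4)@ 2/3 ✗
(0,5)% 0/2 ✗
(1,0)@ 0/2 ✗
(1,2)@ 2/2 ✓
(1,4)@ 3/3 ✓
(1,5)@ 1/3 ✗
(2,0)% 2/3 ✗
(2,1)% 2/3 ✗
(2,2)@ 2/4 ✗
(2,3)@ 2/3 ✗
(2,4)@ 3/4 ✓
(2,5)% 0/3 ✗
(3,0)% 3/3 ✓
(3,1)% 3/4 ✓
(3,2)% 3/4 ✓
(3,3)% 2/4 ✗
(3,4)@ 2/4 ✗
(3,5)@ 1/3 ✗
(4,0)% 2/3 ✗
(4,1)@ 0/3 ✗
(4,2)% 3/4 ✓
(4,3)% 4/4 ✓
(4,4)% 2/4 ✗
(4,5)% 1/3 ✗
(5,0)% 2/2 ✓
(5,2)% 2/3 ✗
(5,3)% 2/4 ✗
(5,4)@ 2/4 ✗
(5,5)@ 2/3 ✗
(6,0)% 1/2 ✗
(6,1)@ 1/2 ✗
(6,2)@ 2/3 ✗
(6,3)@ 2/3 ✗
(6,4)@ 3/3 ✓
(6,5)@ 2/2 ✓
Unsatisfied: (0,0), (0,1), (0,4), (0,5), (1,0), (1,5), (2,0), (2,1), (2,2), (2,3), (2,5), (3,3), (3,4), (3,5), (4,0), (4,1), (4,4), (4,5), (5,2), (5,3), (5,4), (5,5), (6,0), (6,1), (6,2), (6,3) — 26 in total.

26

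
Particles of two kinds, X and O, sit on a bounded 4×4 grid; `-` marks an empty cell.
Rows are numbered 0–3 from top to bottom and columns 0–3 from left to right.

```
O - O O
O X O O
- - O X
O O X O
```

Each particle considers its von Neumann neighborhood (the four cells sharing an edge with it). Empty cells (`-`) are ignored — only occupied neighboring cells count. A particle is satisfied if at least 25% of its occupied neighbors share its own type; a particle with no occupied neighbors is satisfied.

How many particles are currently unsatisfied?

(0,0)O 1/1 satisfied
(0,2)O 2/2 satisfied
(0,3)O 2/2 satisfied
(1,0)O 1/2 satisfied
(1,1)X 0/2 not
(1,2)O 3/4 satisfied
(1,3)O 2/3 satisfied
(2,2)O 1/3 satisfied
(2,3)X 0/3 not
(3,0)O 1/1 satisfied
(3,1)O 1/2 satisfied
(3,2)X 0/3 not
(3,3)O 0/2 not
Unsatisfied: (1,1), (2,3), (3,2), (3,3) — 4 in total.

4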